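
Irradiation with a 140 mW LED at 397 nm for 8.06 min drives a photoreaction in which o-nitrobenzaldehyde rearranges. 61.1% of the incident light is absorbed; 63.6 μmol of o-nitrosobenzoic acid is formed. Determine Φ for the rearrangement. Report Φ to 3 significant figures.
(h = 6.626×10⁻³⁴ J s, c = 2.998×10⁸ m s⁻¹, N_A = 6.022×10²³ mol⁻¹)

Φ = 0.463

Product: 63.6 μmol = 6.36×10⁻⁵ mol.
Photon energy at 397 nm: hc/λ = (6.626×10⁻³⁴)(2.998×10⁸)/(397×10⁻⁹) = 5.004×10⁻¹⁹ J.
Energy delivered: (140 mW)(483.6 s) = 67.70 J.
Photons incident: 67.70 / 5.004×10⁻¹⁹ = 1.353×10²⁰, i.e. 1.353×10²⁰/6.022×10²³ = 2.247×10⁻⁴ mol.
Photons absorbed: 0.611 × 2.247×10⁻⁴ = 1.373×10⁻⁴ mol.
Φ = 6.36×10⁻⁵ mol / 1.373×10⁻⁴ mol photons = 0.463.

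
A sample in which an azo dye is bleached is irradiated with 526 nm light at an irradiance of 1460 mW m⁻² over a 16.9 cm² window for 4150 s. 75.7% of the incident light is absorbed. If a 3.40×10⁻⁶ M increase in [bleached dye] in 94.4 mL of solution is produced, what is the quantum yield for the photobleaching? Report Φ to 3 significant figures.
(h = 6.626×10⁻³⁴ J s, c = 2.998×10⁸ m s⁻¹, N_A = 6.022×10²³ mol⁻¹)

Product: (3.40×10⁻⁶ M)(0.0944 L) = 3.210×10⁻⁷ mol.
Photon energy at 526 nm: hc/λ = (6.626×10⁻³⁴)(2.998×10⁸)/(526×10⁻⁹) = 3.777×10⁻¹⁹ J.
Energy delivered: (1460 mW m⁻²)(16.9×10⁻⁴ m²)(4150 s) = 10.24 J.
Photons incident: 10.24 / 3.777×10⁻¹⁹ = 2.711×10¹⁹, i.e. 2.711×10¹⁹/6.022×10²³ = 4.502×10⁻⁵ mol.
Photons absorbed: 0.757 × 4.502×10⁻⁵ = 3.408×10⁻⁵ mol.
Φ = 3.210×10⁻⁷ mol / 3.408×10⁻⁵ mol photons = 0.00942.

Φ = 0.00942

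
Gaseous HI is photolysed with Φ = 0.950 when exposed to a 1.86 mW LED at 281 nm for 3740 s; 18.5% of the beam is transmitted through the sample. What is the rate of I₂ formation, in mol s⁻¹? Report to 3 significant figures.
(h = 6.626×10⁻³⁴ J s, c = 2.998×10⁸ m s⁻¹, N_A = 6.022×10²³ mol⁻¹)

3.38×10⁻⁹ mol s⁻¹

Photon energy at 281 nm: hc/λ = (6.626×10⁻³⁴)(2.998×10⁸)/(281×10⁻⁹) = 7.069×10⁻¹⁹ J.
Energy delivered: (1.86 mW)(3740 s) = 6.956 J.
Photons incident: 6.956 / 7.069×10⁻¹⁹ = 9.840×10¹⁸, i.e. 9.840×10¹⁸/6.022×10²³ = 1.634×10⁻⁵ mol.
Fraction absorbed: 1 − 18.5/100 = 0.8150.
Photons absorbed: 0.8150 × 1.634×10⁻⁵ = 1.332×10⁻⁵ mol.
Product formed: 0.950 × 1.332×10⁻⁵ = 1.265×10⁻⁵ mol.
Rate: 1.265×10⁻⁵ / 3740 s = 3.38×10⁻⁹ mol s⁻¹.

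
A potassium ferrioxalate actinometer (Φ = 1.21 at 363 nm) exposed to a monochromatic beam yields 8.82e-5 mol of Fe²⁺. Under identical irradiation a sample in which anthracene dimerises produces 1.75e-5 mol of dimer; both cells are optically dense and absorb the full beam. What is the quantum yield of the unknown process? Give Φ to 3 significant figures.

Photons absorbed by the actinometer: 8.82e-5 / 1.21 = 7.289e-5 mol.
Φ(unknown) = 1.75e-5 / 7.289e-5 = 0.240.

Φ = 0.240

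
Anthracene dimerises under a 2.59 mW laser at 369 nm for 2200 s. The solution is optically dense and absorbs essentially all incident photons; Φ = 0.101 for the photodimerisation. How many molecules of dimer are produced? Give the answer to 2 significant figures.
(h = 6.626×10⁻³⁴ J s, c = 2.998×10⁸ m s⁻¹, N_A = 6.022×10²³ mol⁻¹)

1.1×10¹⁸ molecules

Photon energy at 369 nm: hc/λ = (6.626×10⁻³⁴)(2.998×10⁸)/(369×10⁻⁹) = 5.383×10⁻¹⁹ J.
Energy delivered: (2.59 mW)(2200 s) = 5.698 J.
Photons incident: 5.698 / 5.383×10⁻¹⁹ = 1.059×10¹⁹, i.e. 1.059×10¹⁹/6.022×10²³ = 1.759×10⁻⁵ mol.
Product: Φ × n_abs = 0.101 × 1.759×10⁻⁵ = 1.777×10⁻⁶ mol.
As a count: 1.777×10⁻⁶ × 6.022×10²³ = 1.1×10¹⁸.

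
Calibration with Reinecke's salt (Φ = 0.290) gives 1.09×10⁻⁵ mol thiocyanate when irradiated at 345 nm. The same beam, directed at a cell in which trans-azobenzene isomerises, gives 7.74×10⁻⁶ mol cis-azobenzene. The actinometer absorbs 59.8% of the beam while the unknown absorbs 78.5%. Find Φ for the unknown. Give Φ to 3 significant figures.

Φ = 0.157

Photons absorbed by the actinometer: 1.09×10⁻⁵ / 0.290 = 3.759×10⁻⁵ mol.
Incident flux: 3.759×10⁻⁵ / 0.598 = 6.286×10⁻⁵ einstein.
Absorbed by unknown: 0.785 × 6.286×10⁻⁵ = 4.935×10⁻⁵ mol.
Φ(unknown) = 7.74×10⁻⁶ / 4.935×10⁻⁵ = 0.157.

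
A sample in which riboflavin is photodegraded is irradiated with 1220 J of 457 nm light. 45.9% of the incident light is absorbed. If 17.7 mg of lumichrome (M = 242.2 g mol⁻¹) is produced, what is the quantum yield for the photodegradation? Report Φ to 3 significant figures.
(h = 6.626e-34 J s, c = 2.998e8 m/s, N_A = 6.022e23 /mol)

Φ = 0.0342

Product: 17.7 mg / 242.2 g mol⁻¹ = 7.308e-5 mol.
Photon energy at 457 nm: hc/λ = (6.626e-34)(2.998e8)/(457e-9) = 4.347e-19 J.
Photons incident: 1220 / 4.347e-19 = 2.807e21, i.e. 2.807e21/6.022e23 = 0.004661 mol.
Photons absorbed: 0.459 × 0.004661 = 0.002139 mol.
Φ = 7.308e-5 mol / 0.002139 mol photons = 0.0342.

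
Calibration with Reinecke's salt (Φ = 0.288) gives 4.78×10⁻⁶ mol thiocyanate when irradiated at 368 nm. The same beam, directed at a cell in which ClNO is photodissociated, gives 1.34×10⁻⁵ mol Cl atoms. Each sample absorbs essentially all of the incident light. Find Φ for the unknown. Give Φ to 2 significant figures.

Φ = 0.81

Photons absorbed by the actinometer: 4.78×10⁻⁶ / 0.288 = 1.660×10⁻⁵ mol.
Φ(unknown) = 1.34×10⁻⁵ / 1.660×10⁻⁵ = 0.81.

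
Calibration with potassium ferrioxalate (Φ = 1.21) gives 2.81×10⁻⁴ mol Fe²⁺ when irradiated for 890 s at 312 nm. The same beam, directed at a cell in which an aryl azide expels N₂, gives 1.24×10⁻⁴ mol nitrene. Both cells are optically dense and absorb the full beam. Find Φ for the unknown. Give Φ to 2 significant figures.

Photons absorbed by the actinometer: 2.81×10⁻⁴ / 1.21 = 2.322×10⁻⁴ mol.
Φ(unknown) = 1.24×10⁻⁴ / 2.322×10⁻⁴ = 0.53.

Φ = 0.53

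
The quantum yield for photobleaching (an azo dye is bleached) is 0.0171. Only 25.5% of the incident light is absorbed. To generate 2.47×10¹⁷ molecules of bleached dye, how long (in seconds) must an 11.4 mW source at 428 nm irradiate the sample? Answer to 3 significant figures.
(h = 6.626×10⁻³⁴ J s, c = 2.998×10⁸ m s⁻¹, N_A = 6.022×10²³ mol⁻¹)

t ≈ 2310 s

Product: 2.47×10¹⁷ / 6.022×10²³ = 4.102×10⁻⁷ mol.
Photons that must be absorbed: 4.102×10⁻⁷ / 0.0171 = 2.399×10⁻⁵ mol.
Incident photons needed: 2.399×10⁻⁵ / 0.255 = 9.408×10⁻⁵ mol.
Photon energy: hc/λ = 4.641×10⁻¹⁹ J; per mole, 2.795×10⁵ J mol⁻¹.
Energy required: 9.408×10⁻⁵ × 2.795×10⁵ = 26.30 J.
Time: 26.30 J / 0.0114 W = 2310 s.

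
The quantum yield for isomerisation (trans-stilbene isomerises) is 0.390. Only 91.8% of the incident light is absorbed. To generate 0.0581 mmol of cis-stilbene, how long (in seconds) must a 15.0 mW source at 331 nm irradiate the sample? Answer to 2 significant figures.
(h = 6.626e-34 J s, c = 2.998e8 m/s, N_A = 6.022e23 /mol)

t ≈ 3900 s

Product: 0.0581 mmol = 5.81e-5 mol.
Photons that must be absorbed: 5.81e-5 / 0.390 = 1.490e-4 mol.
Incident photons needed: 1.490e-4 / 0.918 = 1.623e-4 mol.
Photon energy: hc/λ = 6.001e-19 J; per mole, 3.614e5 J mol⁻¹.
Energy required: 1.623e-4 × 3.614e5 = 58.66 J.
Time: 58.66 J / 0.015 W = 3900 s.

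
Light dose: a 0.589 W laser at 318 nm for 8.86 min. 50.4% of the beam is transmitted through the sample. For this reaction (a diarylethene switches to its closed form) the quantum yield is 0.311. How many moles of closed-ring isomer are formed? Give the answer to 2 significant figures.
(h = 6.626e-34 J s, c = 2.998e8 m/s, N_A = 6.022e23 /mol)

Photon energy at 318 nm: hc/λ = (6.626e-34)(2.998e8)/(318e-9) = 6.247e-19 J.
Energy delivered: (0.589 W)(531.6 s) = 313.1 J.
Photons incident: 313.1 / 6.247e-19 = 5.012e20, i.e. 5.012e20/6.022e23 = 8.323e-4 mol.
Fraction absorbed: 1 − 50.4/100 = 0.4960.
Photons absorbed: 0.4960 × 8.323e-4 = 4.128e-4 mol.
Product: Φ × n_abs = 0.311 × 4.128e-4 = 1.284e-4 mol.

1.3e-4 mol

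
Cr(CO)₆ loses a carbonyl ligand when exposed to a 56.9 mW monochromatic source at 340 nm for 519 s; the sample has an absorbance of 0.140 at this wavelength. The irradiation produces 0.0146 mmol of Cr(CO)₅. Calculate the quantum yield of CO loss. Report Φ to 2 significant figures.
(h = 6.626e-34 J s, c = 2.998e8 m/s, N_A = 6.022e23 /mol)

Product: 0.0146 mmol = 1.46e-5 mol.
Photon energy at 340 nm: hc/λ = (6.626e-34)(2.998e8)/(340e-9) = 5.843e-19 J.
Energy delivered: (56.9 mW)(519 s) = 29.53 J.
Photons incident: 29.53 / 5.843e-19 = 5.054e19, i.e. 5.054e19/6.022e23 = 8.393e-5 mol.
Fraction absorbed: 1 − 10^(−0.140) = 0.2756.
Photons absorbed: 0.2756 × 8.393e-5 = 2.313e-5 mol.
Φ = 1.46e-5 mol / 2.313e-5 mol photons = 0.63.

Φ = 0.63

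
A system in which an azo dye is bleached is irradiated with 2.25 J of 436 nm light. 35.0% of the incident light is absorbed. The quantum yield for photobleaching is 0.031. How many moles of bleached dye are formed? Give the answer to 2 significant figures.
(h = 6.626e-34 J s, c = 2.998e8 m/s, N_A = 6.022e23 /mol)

Photon energy at 436 nm: hc/λ = (6.626e-34)(2.998e8)/(436e-9) = 4.556e-19 J.
Photons incident: 2.25 / 4.556e-19 = 4.939e18, i.e. 4.939e18/6.022e23 = 8.202e-6 mol.
Photons absorbed: 0.350 × 8.202e-6 = 2.871e-6 mol.
Product: Φ × n_abs = 0.031 × 2.871e-6 = 8.900e-8 mol.

8.9e-8 mol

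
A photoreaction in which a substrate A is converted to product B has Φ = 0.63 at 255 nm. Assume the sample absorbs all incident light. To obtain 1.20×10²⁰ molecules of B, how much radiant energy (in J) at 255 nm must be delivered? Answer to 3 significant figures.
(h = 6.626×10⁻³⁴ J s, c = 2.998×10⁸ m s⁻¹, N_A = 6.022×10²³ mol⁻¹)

148 J

Product: 1.20×10²⁰ / 6.022×10²³ = 1.993×10⁻⁴ mol.
Photons that must be absorbed: 1.993×10⁻⁴ / 0.63 = 3.163×10⁻⁴ mol.
Photon energy: hc/λ = 7.790×10⁻¹⁹ J; per mole, 4.691×10⁵ J mol⁻¹.
Energy required: 3.163×10⁻⁴ × 4.691×10⁵ = 148 J.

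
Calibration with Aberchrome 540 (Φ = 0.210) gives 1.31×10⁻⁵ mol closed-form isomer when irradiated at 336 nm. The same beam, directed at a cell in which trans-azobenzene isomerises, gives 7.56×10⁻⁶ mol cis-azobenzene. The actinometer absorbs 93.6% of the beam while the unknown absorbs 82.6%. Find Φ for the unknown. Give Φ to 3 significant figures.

Photons absorbed by the actinometer: 1.31×10⁻⁵ / 0.210 = 6.238×10⁻⁵ mol.
Incident flux: 6.238×10⁻⁵ / 0.936 = 6.665×10⁻⁵ einstein.
Absorbed by unknown: 0.826 × 6.665×10⁻⁵ = 5.505×10⁻⁵ mol.
Φ(unknown) = 7.56×10⁻⁶ / 5.505×10⁻⁵ = 0.137.

Φ = 0.137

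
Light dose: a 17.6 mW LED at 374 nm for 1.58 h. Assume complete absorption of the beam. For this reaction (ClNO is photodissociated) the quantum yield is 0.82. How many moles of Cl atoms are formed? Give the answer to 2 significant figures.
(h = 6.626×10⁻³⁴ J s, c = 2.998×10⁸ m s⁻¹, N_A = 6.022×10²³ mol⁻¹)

Photon energy at 374 nm: hc/λ = (6.626×10⁻³⁴)(2.998×10⁸)/(374×10⁻⁹) = 5.311×10⁻¹⁹ J.
Energy delivered: (17.6 mW)(5688 s) = 100.1 J.
Photons incident: 100.1 / 5.311×10⁻¹⁹ = 1.885×10²⁰, i.e. 1.885×10²⁰/6.022×10²³ = 3.130×10⁻⁴ mol.
Product: Φ × n_abs = 0.82 × 3.130×10⁻⁴ = 2.567×10⁻⁴ mol.

2.6×10⁻⁴ mol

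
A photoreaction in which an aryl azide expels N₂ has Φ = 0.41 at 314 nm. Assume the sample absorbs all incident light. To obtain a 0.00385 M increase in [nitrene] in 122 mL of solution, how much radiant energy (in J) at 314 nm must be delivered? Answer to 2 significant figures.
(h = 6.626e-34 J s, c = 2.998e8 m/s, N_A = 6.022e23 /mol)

440 J

Product: (0.00385 M)(0.122 L) = 4.697e-4 mol.
Photons that must be absorbed: 4.697e-4 / 0.41 = 0.001146 mol.
Photon energy: hc/λ = 6.326e-19 J; per mole, 3.810e5 J mol⁻¹.
Energy required: 0.001146 × 3.810e5 = 440 J.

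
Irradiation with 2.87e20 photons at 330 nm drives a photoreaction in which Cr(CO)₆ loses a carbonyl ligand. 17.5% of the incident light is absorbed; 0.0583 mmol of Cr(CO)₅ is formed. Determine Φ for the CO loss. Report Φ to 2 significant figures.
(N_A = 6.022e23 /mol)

Φ = 0.70

Product: 0.0583 mmol = 5.83e-5 mol.
Moles of photons: 2.87e20 / 6.022e23 = 4.766e-4 mol.
Photons absorbed: 0.175 × 4.766e-4 = 8.340e-5 mol.
Φ = 5.83e-5 mol / 8.340e-5 mol photons = 0.70.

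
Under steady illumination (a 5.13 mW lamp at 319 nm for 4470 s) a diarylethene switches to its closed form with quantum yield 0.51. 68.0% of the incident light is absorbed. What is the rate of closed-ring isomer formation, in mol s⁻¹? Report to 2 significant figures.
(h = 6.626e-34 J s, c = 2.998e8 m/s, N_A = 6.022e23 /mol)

4.7e-9 mol s⁻¹

Photon energy at 319 nm: hc/λ = (6.626e-34)(2.998e8)/(319e-9) = 6.227e-19 J.
Energy delivered: (5.13 mW)(4470 s) = 22.93 J.
Photons incident: 22.93 / 6.227e-19 = 3.682e19, i.e. 3.682e19/6.022e23 = 6.114e-5 mol.
Photons absorbed: 0.680 × 6.114e-5 = 4.158e-5 mol.
Product formed: 0.51 × 4.158e-5 = 2.121e-5 mol.
Rate: 2.121e-5 / 4470 s = 4.7e-9 mol s⁻¹.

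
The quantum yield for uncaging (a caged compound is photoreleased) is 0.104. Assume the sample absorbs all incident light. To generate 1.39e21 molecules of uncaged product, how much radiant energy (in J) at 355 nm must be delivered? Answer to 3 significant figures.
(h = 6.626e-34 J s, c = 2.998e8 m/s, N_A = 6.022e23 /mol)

Product: 1.39e21 / 6.022e23 = 0.002308 mol.
Photons that must be absorbed: 0.002308 / 0.104 = 0.02219 mol.
Photon energy: hc/λ = 5.596e-19 J; per mole, 3.370e5 J mol⁻¹.
Energy required: 0.02219 × 3.370e5 = 7480 J.

7480 J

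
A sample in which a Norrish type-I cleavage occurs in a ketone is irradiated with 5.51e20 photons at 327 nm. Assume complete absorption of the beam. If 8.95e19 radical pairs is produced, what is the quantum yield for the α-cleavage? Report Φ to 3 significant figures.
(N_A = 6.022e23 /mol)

Product: 8.95e19 / 6.022e23 = 1.486e-4 mol.
Moles of photons: 5.51e20 / 6.022e23 = 9.150e-4 mol.
Φ = 1.486e-4 mol / 9.150e-4 mol photons = 0.162.

Φ = 0.162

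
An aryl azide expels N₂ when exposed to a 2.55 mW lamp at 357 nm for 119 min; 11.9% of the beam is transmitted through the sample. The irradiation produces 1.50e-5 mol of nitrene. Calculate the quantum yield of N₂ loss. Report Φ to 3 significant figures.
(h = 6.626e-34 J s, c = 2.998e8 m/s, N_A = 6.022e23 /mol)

Photon energy at 357 nm: hc/λ = (6.626e-34)(2.998e8)/(357e-9) = 5.564e-19 J.
Energy delivered: (2.55 mW)(7140 s) = 18.21 J.
Photons incident: 18.21 / 5.564e-19 = 3.273e19, i.e. 3.273e19/6.022e23 = 5.435e-5 mol.
Fraction absorbed: 1 − 11.9/100 = 0.8810.
Photons absorbed: 0.8810 × 5.435e-5 = 4.788e-5 mol.
Φ = 1.50e-5 mol / 4.788e-5 mol photons = 0.313.

Φ = 0.313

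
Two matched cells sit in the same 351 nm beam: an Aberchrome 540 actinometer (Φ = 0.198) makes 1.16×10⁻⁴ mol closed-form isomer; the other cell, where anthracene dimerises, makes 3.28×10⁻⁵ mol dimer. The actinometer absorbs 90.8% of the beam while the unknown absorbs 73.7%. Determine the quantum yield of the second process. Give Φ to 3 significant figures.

Φ = 0.0690

Photons absorbed by the actinometer: 1.16×10⁻⁴ / 0.198 = 5.859×10⁻⁴ mol.
Incident flux: 5.859×10⁻⁴ / 0.908 = 6.453×10⁻⁴ einstein.
Absorbed by unknown: 0.737 × 6.453×10⁻⁴ = 4.756×10⁻⁴ mol.
Φ(unknown) = 3.28×10⁻⁵ / 4.756×10⁻⁴ = 0.0690.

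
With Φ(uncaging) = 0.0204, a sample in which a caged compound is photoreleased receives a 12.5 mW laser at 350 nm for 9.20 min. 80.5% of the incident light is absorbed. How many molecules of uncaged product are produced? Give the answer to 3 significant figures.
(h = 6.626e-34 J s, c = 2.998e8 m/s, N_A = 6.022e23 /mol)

Photon energy at 350 nm: hc/λ = (6.626e-34)(2.998e8)/(350e-9) = 5.676e-19 J.
Energy delivered: (12.5 mW)(552 s) = 6.900 J.
Photons incident: 6.900 / 5.676e-19 = 1.216e19, i.e. 1.216e19/6.022e23 = 2.019e-5 mol.
Photons absorbed: 0.805 × 2.019e-5 = 1.625e-5 mol.
Product: Φ × n_abs = 0.0204 × 1.625e-5 = 3.315e-7 mol.
As a count: 3.315e-7 × 6.022e23 = 2.00e17.

2.00e17 molecules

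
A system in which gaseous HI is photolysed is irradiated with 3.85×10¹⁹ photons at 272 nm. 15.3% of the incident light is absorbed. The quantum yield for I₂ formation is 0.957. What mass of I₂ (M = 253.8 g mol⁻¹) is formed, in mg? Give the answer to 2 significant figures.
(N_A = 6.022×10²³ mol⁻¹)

2.4 mg

Moles of photons: 3.85×10¹⁹ / 6.022×10²³ = 6.393×10⁻⁵ mol.
Photons absorbed: 0.153 × 6.393×10⁻⁵ = 9.781×10⁻⁶ mol.
Product: Φ × n_abs = 0.957 × 9.781×10⁻⁶ = 9.360×10⁻⁶ mol.
Mass: 9.360×10⁻⁶ × 253.8 = 0.002376 g = 2.4 mg.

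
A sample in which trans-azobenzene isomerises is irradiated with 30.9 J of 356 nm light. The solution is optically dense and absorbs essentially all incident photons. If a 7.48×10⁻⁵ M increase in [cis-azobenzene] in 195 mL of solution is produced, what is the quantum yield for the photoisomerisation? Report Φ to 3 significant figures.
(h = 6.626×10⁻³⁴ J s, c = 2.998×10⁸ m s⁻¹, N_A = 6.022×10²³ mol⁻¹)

Product: (7.48×10⁻⁵ M)(0.195 L) = 1.459×10⁻⁵ mol.
Photon energy at 356 nm: hc/λ = (6.626×10⁻³⁴)(2.998×10⁸)/(356×10⁻⁹) = 5.580×10⁻¹⁹ J.
Photons incident: 30.9 / 5.580×10⁻¹⁹ = 5.538×10¹⁹, i.e. 5.538×10¹⁹/6.022×10²³ = 9.196×10⁻⁵ mol.
Φ = 1.459×10⁻⁵ mol / 9.196×10⁻⁵ mol photons = 0.159.

Φ = 0.159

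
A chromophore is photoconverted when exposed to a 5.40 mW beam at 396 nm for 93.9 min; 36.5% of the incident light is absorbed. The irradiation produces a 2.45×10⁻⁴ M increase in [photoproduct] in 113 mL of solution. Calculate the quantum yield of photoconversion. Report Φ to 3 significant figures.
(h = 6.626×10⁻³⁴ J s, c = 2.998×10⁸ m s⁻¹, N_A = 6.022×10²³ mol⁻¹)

Φ = 0.753

Product: (2.45×10⁻⁴ M)(0.113 L) = 2.769×10⁻⁵ mol.
Photon energy at 396 nm: hc/λ = (6.626×10⁻³⁴)(2.998×10⁸)/(396×10⁻⁹) = 5.016×10⁻¹⁹ J.
Energy delivered: (5.40 mW)(5634 s) = 30.42 J.
Photons incident: 30.42 / 5.016×10⁻¹⁹ = 6.065×10¹⁹, i.e. 6.065×10¹⁹/6.022×10²³ = 1.007×10⁻⁴ mol.
Photons absorbed: 0.365 × 1.007×10⁻⁴ = 3.676×10⁻⁵ mol.
Φ = 2.769×10⁻⁵ mol / 3.676×10⁻⁵ mol photons = 0.753.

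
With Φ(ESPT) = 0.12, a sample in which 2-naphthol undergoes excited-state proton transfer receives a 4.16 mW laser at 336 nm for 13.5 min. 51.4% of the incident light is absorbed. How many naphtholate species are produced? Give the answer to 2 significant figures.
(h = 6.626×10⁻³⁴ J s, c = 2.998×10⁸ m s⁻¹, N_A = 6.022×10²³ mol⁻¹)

Photon energy at 336 nm: hc/λ = (6.626×10⁻³⁴)(2.998×10⁸)/(336×10⁻⁹) = 5.912×10⁻¹⁹ J.
Energy delivered: (4.16 mW)(810 s) = 3.370 J.
Photons incident: 3.370 / 5.912×10⁻¹⁹ = 5.700×10¹⁸, i.e. 5.700×10¹⁸/6.022×10²³ = 9.465×10⁻⁶ mol.
Photons absorbed: 0.514 × 9.465×10⁻⁶ = 4.865×10⁻⁶ mol.
Product: Φ × n_abs = 0.12 × 4.865×10⁻⁶ = 5.838×10⁻⁷ mol.
As a count: 5.838×10⁻⁷ × 6.022×10²³ = 3.5×10¹⁷.

3.5×10¹⁷ species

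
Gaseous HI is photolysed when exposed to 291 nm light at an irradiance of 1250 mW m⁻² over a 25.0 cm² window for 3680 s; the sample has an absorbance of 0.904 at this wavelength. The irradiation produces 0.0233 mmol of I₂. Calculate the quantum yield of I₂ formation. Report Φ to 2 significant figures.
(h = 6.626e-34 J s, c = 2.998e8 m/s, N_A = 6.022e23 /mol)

Φ = 0.95

Product: 0.0233 mmol = 2.33e-5 mol.
Photon energy at 291 nm: hc/λ = (6.626e-34)(2.998e8)/(291e-9) = 6.826e-19 J.
Energy delivered: (1250 mW m⁻²)(25.0e-4 m²)(3680 s) = 11.50 J.
Photons incident: 11.50 / 6.826e-19 = 1.685e19, i.e. 1.685e19/6.022e23 = 2.798e-5 mol.
Fraction absorbed: 1 − 10^(−0.904) = 0.8753.
Photons absorbed: 0.8753 × 2.798e-5 = 2.449e-5 mol.
Φ = 2.33e-5 mol / 2.449e-5 mol photons = 0.95.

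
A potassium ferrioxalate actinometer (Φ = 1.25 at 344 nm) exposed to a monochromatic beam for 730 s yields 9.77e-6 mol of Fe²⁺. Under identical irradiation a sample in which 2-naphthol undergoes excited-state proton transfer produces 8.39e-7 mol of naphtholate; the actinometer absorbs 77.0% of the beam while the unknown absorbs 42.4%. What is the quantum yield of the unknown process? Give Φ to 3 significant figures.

Φ = 0.195

Photons absorbed by the actinometer: 9.77e-6 / 1.25 = 7.816e-6 mol.
Incident flux: 7.816e-6 / 0.770 = 1.015e-5 einstein.
Absorbed by unknown: 0.424 × 1.015e-5 = 4.304e-6 mol.
Φ(unknown) = 8.39e-7 / 4.304e-6 = 0.195.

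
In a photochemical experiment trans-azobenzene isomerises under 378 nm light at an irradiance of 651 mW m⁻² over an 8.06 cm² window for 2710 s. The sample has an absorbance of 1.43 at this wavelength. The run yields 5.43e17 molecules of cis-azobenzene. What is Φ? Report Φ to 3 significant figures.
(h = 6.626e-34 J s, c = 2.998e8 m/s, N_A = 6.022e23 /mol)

Φ = 0.208

Product: 5.43e17 / 6.022e23 = 9.017e-7 mol.
Photon energy at 378 nm: hc/λ = (6.626e-34)(2.998e8)/(378e-9) = 5.255e-19 J.
Energy delivered: (651 mW m⁻²)(8.06e-4 m²)(2710 s) = 1.422 J.
Photons incident: 1.422 / 5.255e-19 = 2.706e18, i.e. 2.706e18/6.022e23 = 4.494e-6 mol.
Fraction absorbed: 1 − 10^(−1.43) = 0.9628.
Photons absorbed: 0.9628 × 4.494e-6 = 4.327e-6 mol.
Φ = 9.017e-7 mol / 4.327e-6 mol photons = 0.208.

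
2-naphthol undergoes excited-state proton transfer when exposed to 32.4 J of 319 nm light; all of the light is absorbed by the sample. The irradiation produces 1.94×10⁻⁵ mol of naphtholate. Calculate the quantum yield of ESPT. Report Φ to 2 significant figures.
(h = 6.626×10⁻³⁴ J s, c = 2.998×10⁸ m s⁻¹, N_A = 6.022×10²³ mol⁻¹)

Φ = 0.22

Photon energy at 319 nm: hc/λ = (6.626×10⁻³⁴)(2.998×10⁸)/(319×10⁻⁹) = 6.227×10⁻¹⁹ J.
Photons incident: 32.4 / 6.227×10⁻¹⁹ = 5.203×10¹⁹, i.e. 5.203×10¹⁹/6.022×10²³ = 8.640×10⁻⁵ mol.
Φ = 1.94×10⁻⁵ mol / 8.640×10⁻⁵ mol photons = 0.22.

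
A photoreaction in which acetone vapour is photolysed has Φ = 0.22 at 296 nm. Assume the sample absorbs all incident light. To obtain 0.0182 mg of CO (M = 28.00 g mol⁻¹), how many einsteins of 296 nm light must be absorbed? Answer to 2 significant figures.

3.0×10⁻⁶ einstein

Product: 0.0182 mg / 28.00 g mol⁻¹ = 6.500×10⁻⁷ mol.
Photons that must be absorbed: 6.500×10⁻⁷ / 0.22 = 2.955×10⁻⁶ mol.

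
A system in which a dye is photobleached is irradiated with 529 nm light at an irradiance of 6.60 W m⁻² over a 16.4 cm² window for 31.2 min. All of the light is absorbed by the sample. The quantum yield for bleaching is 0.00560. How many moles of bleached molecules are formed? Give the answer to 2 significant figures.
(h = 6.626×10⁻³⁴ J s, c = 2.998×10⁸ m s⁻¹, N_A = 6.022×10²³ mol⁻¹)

5.0×10⁻⁷ mol

Photon energy at 529 nm: hc/λ = (6.626×10⁻³⁴)(2.998×10⁸)/(529×10⁻⁹) = 3.755×10⁻¹⁹ J.
Energy delivered: (6.60 W m⁻²)(16.4×10⁻⁴ m²)(1872 s) = 20.26 J.
Photons incident: 20.26 / 3.755×10⁻¹⁹ = 5.395×10¹⁹, i.e. 5.395×10¹⁹/6.022×10²³ = 8.959×10⁻⁵ mol.
Product: Φ × n_abs = 0.00560 × 8.959×10⁻⁵ = 5.017×10⁻⁷ mol.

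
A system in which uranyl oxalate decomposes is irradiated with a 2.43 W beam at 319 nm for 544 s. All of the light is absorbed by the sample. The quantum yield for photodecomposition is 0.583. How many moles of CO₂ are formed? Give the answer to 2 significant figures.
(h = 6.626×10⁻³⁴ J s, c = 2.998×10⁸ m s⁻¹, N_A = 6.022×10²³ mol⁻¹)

0.0021 mol

Photon energy at 319 nm: hc/λ = (6.626×10⁻³⁴)(2.998×10⁸)/(319×10⁻⁹) = 6.227×10⁻¹⁹ J.
Energy delivered: (2.43 W)(544 s) = 1322 J.
Photons incident: 1322 / 6.227×10⁻¹⁹ = 2.123×10²¹, i.e. 2.123×10²¹/6.022×10²³ = 0.003525 mol.
Product: Φ × n_abs = 0.583 × 0.003525 = 0.002055 mol.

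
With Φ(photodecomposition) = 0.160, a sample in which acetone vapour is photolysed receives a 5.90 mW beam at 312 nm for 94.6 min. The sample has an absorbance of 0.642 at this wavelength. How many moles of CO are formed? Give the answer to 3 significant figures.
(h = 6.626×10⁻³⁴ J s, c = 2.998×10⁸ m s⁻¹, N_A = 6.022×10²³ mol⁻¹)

1.08×10⁻⁵ mol

Photon energy at 312 nm: hc/λ = (6.626×10⁻³⁴)(2.998×10⁸)/(312×10⁻⁹) = 6.367×10⁻¹⁹ J.
Energy delivered: (5.90 mW)(5676 s) = 33.49 J.
Photons incident: 33.49 / 6.367×10⁻¹⁹ = 5.260×10¹⁹, i.e. 5.260×10¹⁹/6.022×10²³ = 8.735×10⁻⁵ mol.
Fraction absorbed: 1 − 10^(−0.642) = 0.7720.
Photons absorbed: 0.7720 × 8.735×10⁻⁵ = 6.743×10⁻⁵ mol.
Product: Φ × n_abs = 0.160 × 6.743×10⁻⁵ = 1.079×10⁻⁵ mol.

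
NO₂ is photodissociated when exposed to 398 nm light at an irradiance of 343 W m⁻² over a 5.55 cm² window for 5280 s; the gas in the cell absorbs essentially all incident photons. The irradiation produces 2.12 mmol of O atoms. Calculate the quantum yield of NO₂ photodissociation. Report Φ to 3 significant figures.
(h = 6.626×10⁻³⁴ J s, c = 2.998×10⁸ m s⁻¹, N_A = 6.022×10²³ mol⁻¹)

Product: 2.12 mmol = 0.00212 mol.
Photon energy at 398 nm: hc/λ = (6.626×10⁻³⁴)(2.998×10⁸)/(398×10⁻⁹) = 4.991×10⁻¹⁹ J.
Energy delivered: (343 W m⁻²)(5.55×10⁻⁴ m²)(5280 s) = 1005 J.
Photons incident: 1005 / 4.991×10⁻¹⁹ = 2.014×10²¹, i.e. 2.014×10²¹/6.022×10²³ = 0.003344 mol.
Φ = 0.00212 mol / 0.003344 mol photons = 0.634.

Φ = 0.634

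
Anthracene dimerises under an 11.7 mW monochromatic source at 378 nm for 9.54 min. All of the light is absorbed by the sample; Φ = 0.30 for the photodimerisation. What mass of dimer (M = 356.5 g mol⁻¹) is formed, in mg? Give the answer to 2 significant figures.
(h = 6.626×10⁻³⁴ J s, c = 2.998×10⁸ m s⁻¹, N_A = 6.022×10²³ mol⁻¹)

Photon energy at 378 nm: hc/λ = (6.626×10⁻³⁴)(2.998×10⁸)/(378×10⁻⁹) = 5.255×10⁻¹⁹ J.
Energy delivered: (11.7 mW)(572.4 s) = 6.697 J.
Photons incident: 6.697 / 5.255×10⁻¹⁹ = 1.274×10¹⁹, i.e. 1.274×10¹⁹/6.022×10²³ = 2.116×10⁻⁵ mol.
Product: Φ × n_abs = 0.30 × 2.116×10⁻⁵ = 6.348×10⁻⁶ mol.
Mass: 6.348×10⁻⁶ × 356.5 = 0.002263 g = 2.3 mg.

2.3 mg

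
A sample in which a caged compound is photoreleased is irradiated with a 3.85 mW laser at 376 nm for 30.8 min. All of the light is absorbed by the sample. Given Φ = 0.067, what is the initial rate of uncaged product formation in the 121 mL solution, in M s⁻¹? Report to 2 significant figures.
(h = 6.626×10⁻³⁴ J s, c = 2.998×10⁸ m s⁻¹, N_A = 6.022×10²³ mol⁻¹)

6.7×10⁻⁹ M s⁻¹

Photon energy at 376 nm: hc/λ = (6.626×10⁻³⁴)(2.998×10⁸)/(376×10⁻⁹) = 5.283×10⁻¹⁹ J.
Energy delivered: (3.85 mW)(1848 s) = 7.115 J.
Photons incident: 7.115 / 5.283×10⁻¹⁹ = 1.347×10¹⁹, i.e. 1.347×10¹⁹/6.022×10²³ = 2.237×10⁻⁵ mol.
Product formed: 0.067 × 2.237×10⁻⁵ = 1.499×10⁻⁶ mol.
Rate: 1.499×10⁻⁶ mol / (1848 s × 0.121 L) = 6.7×10⁻⁹ M s⁻¹.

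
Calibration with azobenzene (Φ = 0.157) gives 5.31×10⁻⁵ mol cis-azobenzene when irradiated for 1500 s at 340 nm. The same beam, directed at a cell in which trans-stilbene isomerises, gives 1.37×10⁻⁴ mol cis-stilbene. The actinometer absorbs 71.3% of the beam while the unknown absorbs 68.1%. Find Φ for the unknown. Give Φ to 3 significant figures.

Photons absorbed by the actinometer: 5.31×10⁻⁵ / 0.157 = 3.382×10⁻⁴ mol.
Incident flux: 3.382×10⁻⁴ / 0.713 = 4.743×10⁻⁴ einstein.
Absorbed by unknown: 0.681 × 4.743×10⁻⁴ = 3.230×10⁻⁴ mol.
Φ(unknown) = 1.37×10⁻⁴ / 3.230×10⁻⁴ = 0.424.

Φ = 0.424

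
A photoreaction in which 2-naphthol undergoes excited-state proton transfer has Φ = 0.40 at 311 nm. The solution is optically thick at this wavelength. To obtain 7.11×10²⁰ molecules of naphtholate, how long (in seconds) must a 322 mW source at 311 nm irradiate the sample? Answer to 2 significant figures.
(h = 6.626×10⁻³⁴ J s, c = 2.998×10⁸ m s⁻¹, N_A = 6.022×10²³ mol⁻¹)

Product: 7.11×10²⁰ / 6.022×10²³ = 0.001181 mol.
Photons that must be absorbed: 0.001181 / 0.40 = 0.002953 mol.
Photon energy: hc/λ = 6.387×10⁻¹⁹ J; per mole, 3.846×10⁵ J mol⁻¹.
Energy required: 0.002953 × 3.846×10⁵ = 1136 J.
Time: 1136 J / 0.322 W = 3500 s.

t ≈ 3500 s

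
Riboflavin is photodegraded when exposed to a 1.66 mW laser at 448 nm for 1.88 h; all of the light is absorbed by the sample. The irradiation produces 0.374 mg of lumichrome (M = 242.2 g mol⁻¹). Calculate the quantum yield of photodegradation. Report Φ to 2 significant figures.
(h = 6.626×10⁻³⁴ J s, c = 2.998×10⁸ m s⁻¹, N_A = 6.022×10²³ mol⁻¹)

Product: 0.374 mg / 242.2 g mol⁻¹ = 1.544×10⁻⁶ mol.
Photon energy at 448 nm: hc/λ = (6.626×10⁻³⁴)(2.998×10⁸)/(448×10⁻⁹) = 4.434×10⁻¹⁹ J.
Energy delivered: (1.66 mW)(6768 s) = 11.23 J.
Photons incident: 11.23 / 4.434×10⁻¹⁹ = 2.533×10¹⁹, i.e. 2.533×10¹⁹/6.022×10²³ = 4.206×10⁻⁵ mol.
Φ = 1.544×10⁻⁶ mol / 4.206×10⁻⁵ mol photons = 0.037.

Φ = 0.037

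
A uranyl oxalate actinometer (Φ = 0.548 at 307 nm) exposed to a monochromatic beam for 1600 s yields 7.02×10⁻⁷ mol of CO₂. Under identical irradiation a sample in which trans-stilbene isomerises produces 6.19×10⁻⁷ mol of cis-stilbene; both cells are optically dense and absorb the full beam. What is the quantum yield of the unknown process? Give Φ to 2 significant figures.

Photons absorbed by the actinometer: 7.02×10⁻⁷ / 0.548 = 1.281×10⁻⁶ mol.
Φ(unknown) = 6.19×10⁻⁷ / 1.281×10⁻⁶ = 0.48.

Φ = 0.48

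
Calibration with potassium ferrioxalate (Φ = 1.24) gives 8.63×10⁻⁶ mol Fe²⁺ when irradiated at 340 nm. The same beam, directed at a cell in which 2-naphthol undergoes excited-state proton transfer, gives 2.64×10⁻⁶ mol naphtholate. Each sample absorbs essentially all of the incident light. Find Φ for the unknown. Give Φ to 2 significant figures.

Φ = 0.38

Photons absorbed by the actinometer: 8.63×10⁻⁶ / 1.24 = 6.960×10⁻⁶ mol.
Φ(unknown) = 2.64×10⁻⁶ / 6.960×10⁻⁶ = 0.38.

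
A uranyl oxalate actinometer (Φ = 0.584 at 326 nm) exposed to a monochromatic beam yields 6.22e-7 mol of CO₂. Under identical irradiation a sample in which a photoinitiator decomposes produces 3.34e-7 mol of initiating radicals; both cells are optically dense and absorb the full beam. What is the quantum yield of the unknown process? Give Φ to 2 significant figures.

Photons absorbed by the actinometer: 6.22e-7 / 0.584 = 1.065e-6 mol.
Φ(unknown) = 3.34e-7 / 1.065e-6 = 0.31.

Φ = 0.31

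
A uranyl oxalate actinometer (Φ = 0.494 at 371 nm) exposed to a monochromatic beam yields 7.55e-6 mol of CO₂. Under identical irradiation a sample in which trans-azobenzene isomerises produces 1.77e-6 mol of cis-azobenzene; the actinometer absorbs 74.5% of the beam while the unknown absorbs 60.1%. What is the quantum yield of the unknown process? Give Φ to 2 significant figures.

Φ = 0.14

Photons absorbed by the actinometer: 7.55e-6 / 0.494 = 1.528e-5 mol.
Incident flux: 1.528e-5 / 0.745 = 2.051e-5 einstein.
Absorbed by unknown: 0.601 × 2.051e-5 = 1.233e-5 mol.
Φ(unknown) = 1.77e-6 / 1.233e-5 = 0.14.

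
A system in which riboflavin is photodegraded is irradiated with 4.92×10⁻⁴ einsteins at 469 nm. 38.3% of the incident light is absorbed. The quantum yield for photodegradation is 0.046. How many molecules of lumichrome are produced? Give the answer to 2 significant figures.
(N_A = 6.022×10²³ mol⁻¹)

Photons absorbed: 0.383 × 4.92×10⁻⁴ = 1.884×10⁻⁴ mol.
Product: Φ × n_abs = 0.046 × 1.884×10⁻⁴ = 8.666×10⁻⁶ mol.
As a count: 8.666×10⁻⁶ × 6.022×10²³ = 5.2×10¹⁸.

5.2×10¹⁸ molecules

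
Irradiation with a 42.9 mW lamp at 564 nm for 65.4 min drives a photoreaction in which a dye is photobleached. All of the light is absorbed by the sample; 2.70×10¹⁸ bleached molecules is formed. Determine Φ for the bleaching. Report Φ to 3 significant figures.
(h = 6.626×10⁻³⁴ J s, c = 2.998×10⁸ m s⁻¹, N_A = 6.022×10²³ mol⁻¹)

Product: 2.70×10¹⁸ / 6.022×10²³ = 4.484×10⁻⁶ mol.
Photon energy at 564 nm: hc/λ = (6.626×10⁻³⁴)(2.998×10⁸)/(564×10⁻⁹) = 3.522×10⁻¹⁹ J.
Energy delivered: (42.9 mW)(3924 s) = 168.3 J.
Photons incident: 168.3 / 3.522×10⁻¹⁹ = 4.779×10²⁰, i.e. 4.779×10²⁰/6.022×10²³ = 7.936×10⁻⁴ mol.
Φ = 4.484×10⁻⁶ mol / 7.936×10⁻⁴ mol photons = 0.00565.

Φ = 0.00565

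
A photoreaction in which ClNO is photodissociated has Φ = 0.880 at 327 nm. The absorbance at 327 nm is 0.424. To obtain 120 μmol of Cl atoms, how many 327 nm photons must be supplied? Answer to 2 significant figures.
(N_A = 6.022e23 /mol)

Product: 120 μmol = 1.20e-4 mol.
Photons that must be absorbed: 1.20e-4 / 0.880 = 1.364e-4 mol.
Fraction absorbed: 1 − 10^(−0.424) = 0.6233.
Incident photons needed: 1.364e-4 / 0.6233 = 2.188e-4 mol.
Photon count: 2.188e-4 × 6.022e23 = 1.3e20.

1.3e20 photons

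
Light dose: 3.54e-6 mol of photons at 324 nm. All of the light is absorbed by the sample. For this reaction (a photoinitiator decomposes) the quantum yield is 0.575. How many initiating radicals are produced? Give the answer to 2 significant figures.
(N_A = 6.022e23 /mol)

1.2e18 initiating radicals

Product: Φ × n_abs = 0.575 × 3.54e-6 = 2.036e-6 mol.
As a count: 2.036e-6 × 6.022e23 = 1.2e18.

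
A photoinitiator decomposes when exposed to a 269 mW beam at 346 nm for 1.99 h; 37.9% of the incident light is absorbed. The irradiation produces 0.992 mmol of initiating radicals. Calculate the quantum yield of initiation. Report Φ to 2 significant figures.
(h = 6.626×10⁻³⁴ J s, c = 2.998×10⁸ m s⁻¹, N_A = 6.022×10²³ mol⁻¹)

Product: 0.992 mmol = 9.92×10⁻⁴ mol.
Photon energy at 346 nm: hc/λ = (6.626×10⁻³⁴)(2.998×10⁸)/(346×10⁻⁹) = 5.741×10⁻¹⁹ J.
Energy delivered: (269 mW)(7164 s) = 1927 J.
Photons incident: 1927 / 5.741×10⁻¹⁹ = 3.357×10²¹, i.e. 3.357×10²¹/6.022×10²³ = 0.005575 mol.
Photons absorbed: 0.379 × 0.005575 = 0.002113 mol.
Φ = 9.92×10⁻⁴ mol / 0.002113 mol photons = 0.47.

Φ = 0.47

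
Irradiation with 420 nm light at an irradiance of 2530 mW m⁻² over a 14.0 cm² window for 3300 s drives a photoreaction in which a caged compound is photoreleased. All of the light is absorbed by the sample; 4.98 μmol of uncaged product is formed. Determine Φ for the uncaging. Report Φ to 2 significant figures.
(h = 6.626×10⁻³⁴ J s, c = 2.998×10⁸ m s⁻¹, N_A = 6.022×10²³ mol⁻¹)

Product: 4.98 μmol = 4.98×10⁻⁶ mol.
Photon energy at 420 nm: hc/λ = (6.626×10⁻³⁴)(2.998×10⁸)/(420×10⁻⁹) = 4.730×10⁻¹⁹ J.
Energy delivered: (2530 mW m⁻²)(14.0×10⁻⁴ m²)(3300 s) = 11.69 J.
Photons incident: 11.69 / 4.730×10⁻¹⁹ = 2.471×10¹⁹, i.e. 2.471×10¹⁹/6.022×10²³ = 4.103×10⁻⁵ mol.
Φ = 4.98×10⁻⁶ mol / 4.103×10⁻⁵ mol photons = 0.12.

Φ = 0.12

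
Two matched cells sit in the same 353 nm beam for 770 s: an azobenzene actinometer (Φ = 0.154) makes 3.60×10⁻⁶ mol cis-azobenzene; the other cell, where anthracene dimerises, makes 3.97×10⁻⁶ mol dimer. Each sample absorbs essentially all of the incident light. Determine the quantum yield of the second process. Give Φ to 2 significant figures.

Photons absorbed by the actinometer: 3.60×10⁻⁶ / 0.154 = 2.338×10⁻⁵ mol.
Φ(unknown) = 3.97×10⁻⁶ / 2.338×10⁻⁵ = 0.17.

Φ = 0.17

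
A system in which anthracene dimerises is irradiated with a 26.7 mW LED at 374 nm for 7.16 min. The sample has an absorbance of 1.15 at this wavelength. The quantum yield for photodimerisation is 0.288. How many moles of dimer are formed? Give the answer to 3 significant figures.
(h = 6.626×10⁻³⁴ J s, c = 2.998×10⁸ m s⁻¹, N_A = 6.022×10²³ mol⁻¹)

Photon energy at 374 nm: hc/λ = (6.626×10⁻³⁴)(2.998×10⁸)/(374×10⁻⁹) = 5.311×10⁻¹⁹ J.
Energy delivered: (26.7 mW)(429.6 s) = 11.47 J.
Photons incident: 11.47 / 5.311×10⁻¹⁹ = 2.160×10¹⁹, i.e. 2.160×10¹⁹/6.022×10²³ = 3.587×10⁻⁵ mol.
Fraction absorbed: 1 − 10^(−1.15) = 0.9292.
Photons absorbed: 0.9292 × 3.587×10⁻⁵ = 3.333×10⁻⁵ mol.
Product: Φ × n_abs = 0.288 × 3.333×10⁻⁵ = 9.599×10⁻⁶ mol.

9.60×10⁻⁶ mol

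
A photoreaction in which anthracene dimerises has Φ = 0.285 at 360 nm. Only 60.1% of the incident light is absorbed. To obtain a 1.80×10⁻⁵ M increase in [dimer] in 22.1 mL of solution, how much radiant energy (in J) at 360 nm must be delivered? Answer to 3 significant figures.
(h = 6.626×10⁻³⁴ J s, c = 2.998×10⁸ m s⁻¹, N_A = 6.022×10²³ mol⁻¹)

0.772 J

Product: (1.80×10⁻⁵ M)(0.0221 L) = 3.978×10⁻⁷ mol.
Photons that must be absorbed: 3.978×10⁻⁷ / 0.285 = 1.396×10⁻⁶ mol.
Incident photons needed: 1.396×10⁻⁶ / 0.601 = 2.323×10⁻⁶ mol.
Photon energy: hc/λ = 5.518×10⁻¹⁹ J; per mole, 3.323×10⁵ J mol⁻¹.
Energy required: 2.323×10⁻⁶ × 3.323×10⁵ = 0.772 J.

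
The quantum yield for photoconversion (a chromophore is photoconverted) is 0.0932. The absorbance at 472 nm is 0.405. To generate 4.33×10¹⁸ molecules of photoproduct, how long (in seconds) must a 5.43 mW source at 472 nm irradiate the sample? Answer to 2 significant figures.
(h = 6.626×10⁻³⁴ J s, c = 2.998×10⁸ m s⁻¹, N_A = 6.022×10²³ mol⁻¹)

Product: 4.33×10¹⁸ / 6.022×10²³ = 7.190×10⁻⁶ mol.
Photons that must be absorbed: 7.190×10⁻⁶ / 0.0932 = 7.715×10⁻⁵ mol.
Fraction absorbed: 1 − 10^(−0.405) = 0.6064.
Incident photons needed: 7.715×10⁻⁵ / 0.6064 = 1.272×10⁻⁴ mol.
Photon energy: hc/λ = 4.209×10⁻¹⁹ J; per mole, 2.535×10⁵ J mol⁻¹.
Energy required: 1.272×10⁻⁴ × 2.535×10⁵ = 32.25 J.
Time: 32.25 J / 0.00543 W = 5900 s.

t ≈ 5900 s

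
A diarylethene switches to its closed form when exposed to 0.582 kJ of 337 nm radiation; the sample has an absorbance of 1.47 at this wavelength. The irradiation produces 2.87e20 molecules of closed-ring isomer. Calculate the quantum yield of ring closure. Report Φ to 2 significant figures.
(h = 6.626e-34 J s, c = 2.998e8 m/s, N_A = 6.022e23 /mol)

Product: 2.87e20 / 6.022e23 = 4.766e-4 mol.
Photon energy at 337 nm: hc/λ = (6.626e-34)(2.998e8)/(337e-9) = 5.895e-19 J.
Incident energy: 0.582 kJ = 582 J.
Photons incident: 582 / 5.895e-19 = 9.873e20, i.e. 9.873e20/6.022e23 = 0.001639 mol.
Fraction absorbed: 1 − 10^(−1.47) = 0.9661.
Photons absorbed: 0.9661 × 0.001639 = 0.001583 mol.
Φ = 4.766e-4 mol / 0.001583 mol photons = 0.30.

Φ = 0.30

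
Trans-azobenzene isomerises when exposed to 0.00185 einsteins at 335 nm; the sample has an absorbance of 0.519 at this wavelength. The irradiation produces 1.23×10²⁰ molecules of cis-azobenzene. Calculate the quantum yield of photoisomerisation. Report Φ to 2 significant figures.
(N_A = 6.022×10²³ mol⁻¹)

Product: 1.23×10²⁰ / 6.022×10²³ = 2.043×10⁻⁴ mol.
Fraction absorbed: 1 − 10^(−0.519) = 0.6973.
Photons absorbed: 0.6973 × 0.00185 = 0.001290 mol.
Φ = 2.043×10⁻⁴ mol / 0.001290 mol photons = 0.16.

Φ = 0.16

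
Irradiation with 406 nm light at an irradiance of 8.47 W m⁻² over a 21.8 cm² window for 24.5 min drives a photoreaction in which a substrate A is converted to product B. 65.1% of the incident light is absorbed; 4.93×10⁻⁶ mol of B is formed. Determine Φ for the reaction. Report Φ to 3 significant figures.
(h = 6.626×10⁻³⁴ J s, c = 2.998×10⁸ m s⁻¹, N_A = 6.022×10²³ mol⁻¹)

Φ = 0.0822

Photon energy at 406 nm: hc/λ = (6.626×10⁻³⁴)(2.998×10⁸)/(406×10⁻⁹) = 4.893×10⁻¹⁹ J.
Energy delivered: (8.47 W m⁻²)(21.8×10⁻⁴ m²)(1470 s) = 27.14 J.
Photons incident: 27.14 / 4.893×10⁻¹⁹ = 5.547×10¹⁹, i.e. 5.547×10¹⁹/6.022×10²³ = 9.211×10⁻⁵ mol.
Photons absorbed: 0.651 × 9.211×10⁻⁵ = 5.996×10⁻⁵ mol.
Φ = 4.93×10⁻⁶ mol / 5.996×10⁻⁵ mol photons = 0.0822.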